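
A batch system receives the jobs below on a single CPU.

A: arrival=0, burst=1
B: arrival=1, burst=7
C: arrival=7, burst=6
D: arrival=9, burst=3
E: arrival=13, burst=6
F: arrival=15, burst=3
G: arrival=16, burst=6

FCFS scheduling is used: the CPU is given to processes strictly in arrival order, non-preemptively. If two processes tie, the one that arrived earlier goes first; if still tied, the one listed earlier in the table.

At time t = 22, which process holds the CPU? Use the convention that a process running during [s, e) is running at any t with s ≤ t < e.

E

Schedule: | A 0-1 | B 1-8 | C 8-14 | D 14-17 | E 17-23 | F 23-26 | G 26-32 |
Completion: A=1  B=8  C=14  D=17  E=23  F=26  G=32
Turnaround (C−A): A=1  B=7  C=7  D=8  E=10  F=11  G=16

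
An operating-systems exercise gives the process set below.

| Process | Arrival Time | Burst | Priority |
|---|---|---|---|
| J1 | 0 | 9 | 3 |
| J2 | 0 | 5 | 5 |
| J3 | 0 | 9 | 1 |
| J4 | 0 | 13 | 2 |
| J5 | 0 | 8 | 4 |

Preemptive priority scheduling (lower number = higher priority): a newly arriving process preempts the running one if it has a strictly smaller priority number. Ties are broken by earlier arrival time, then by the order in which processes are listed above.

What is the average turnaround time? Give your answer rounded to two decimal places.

29.00

Schedule: | J3 0-9 | J4 9-22 | J1 22-31 | J5 31-39 | J2 39-44 |
Completion: J1=31  J2=44  J3=9  J4=22  J5=39
Turnaround times: J1=31, J2=44, J3=9, J4=22, J5=39
Average turnaround = (31+44+9+22+39) / 5 = 145/5 = 29.00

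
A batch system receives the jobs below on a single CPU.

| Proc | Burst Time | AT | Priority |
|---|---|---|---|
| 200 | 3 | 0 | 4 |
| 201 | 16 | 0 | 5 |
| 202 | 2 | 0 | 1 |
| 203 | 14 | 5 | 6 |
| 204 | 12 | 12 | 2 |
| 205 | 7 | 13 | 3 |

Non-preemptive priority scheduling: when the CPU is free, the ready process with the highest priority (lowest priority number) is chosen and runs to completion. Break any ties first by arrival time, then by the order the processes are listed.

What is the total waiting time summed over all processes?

Gantt: | 202 0-2 | 200 2-5 | 201 5-21 | 204 21-33 | 205 33-40 | 203 40-54 |
Completion: 200=5  201=21  202=2  203=54  204=33  205=40
Turnaround (C−A): 200=5  201=21  202=2  203=49  204=21  205=27
Waiting = turnaround − burst: 200=2, 201=5, 202=0, 203=35, 204=9, 205=20
Total waiting = 2 + 5 + 0 + 35 + 9 + 20 = 71

71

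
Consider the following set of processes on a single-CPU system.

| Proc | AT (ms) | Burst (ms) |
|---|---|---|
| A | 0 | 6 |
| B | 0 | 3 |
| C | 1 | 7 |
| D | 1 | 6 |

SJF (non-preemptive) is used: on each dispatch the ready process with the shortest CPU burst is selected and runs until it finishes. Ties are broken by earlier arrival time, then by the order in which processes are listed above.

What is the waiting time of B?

Timeline: | B 0-3 | A 3-9 | D 9-15 | C 15-22 |
Completion: A=9  B=3  C=22  D=15
Waiting(B) = turnaround − burst = 3 − 3 = 0

0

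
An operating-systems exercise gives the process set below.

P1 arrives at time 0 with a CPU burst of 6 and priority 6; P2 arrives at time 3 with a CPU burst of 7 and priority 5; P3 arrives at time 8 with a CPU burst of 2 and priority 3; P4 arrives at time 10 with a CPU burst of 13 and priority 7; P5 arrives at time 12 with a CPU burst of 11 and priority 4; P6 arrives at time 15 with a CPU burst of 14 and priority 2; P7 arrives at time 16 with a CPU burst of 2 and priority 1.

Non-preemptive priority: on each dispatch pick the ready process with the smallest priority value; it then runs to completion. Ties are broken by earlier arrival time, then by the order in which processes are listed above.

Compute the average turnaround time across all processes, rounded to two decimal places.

18.14

Schedule: | P1 0-6 | P2 6-13 | P3 13-15 | P6 15-29 | P7 29-31 | P5 31-42 | P4 42-55 |
Completion: P1=6  P2=13  P3=15  P4=55  P5=42  P6=29  P7=31
Turnaround (C−A): P1=6  P2=10  P3=7  P4=45  P5=30  P6=14  P7=15
Turnaround times: P1=6, P2=10, P3=7, P4=45, P5=30, P6=14, P7=15
Average turnaround = (6+10+7+45+30+14+15) / 7 = 127/7 = 18.14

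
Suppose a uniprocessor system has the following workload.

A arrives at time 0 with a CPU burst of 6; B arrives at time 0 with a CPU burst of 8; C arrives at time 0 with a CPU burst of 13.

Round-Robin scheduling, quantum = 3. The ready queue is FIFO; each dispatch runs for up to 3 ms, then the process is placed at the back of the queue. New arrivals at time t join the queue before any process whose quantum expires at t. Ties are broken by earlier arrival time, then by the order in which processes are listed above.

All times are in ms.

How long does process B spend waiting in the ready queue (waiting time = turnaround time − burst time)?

Timeline: | A 0-3 | B 3-6 | C 6-9 | A 9-12 | B 12-15 | C 15-18 | B 18-20 | C 20-27 |
Completion: A=12  B=20  C=27
Waiting(B) = turnaround − burst = 20 − 8 = 12

12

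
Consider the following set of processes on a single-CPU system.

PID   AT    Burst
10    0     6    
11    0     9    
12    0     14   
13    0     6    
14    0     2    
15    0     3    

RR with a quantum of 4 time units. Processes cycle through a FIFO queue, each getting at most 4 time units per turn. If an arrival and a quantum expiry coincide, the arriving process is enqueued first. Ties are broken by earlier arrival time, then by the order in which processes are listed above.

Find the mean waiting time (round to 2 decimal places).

21.50

Schedule: | 10 0-4 | 11 4-8 | 12 8-12 | 13 12-16 | 14 16-18 | 15 18-21 | 10 21-23 | 11 23-27 | 12 27-31 | 13 31-33 | 11 33-34 | 12 34-40 |
Completion: 10=23  11=34  12=40  13=33  14=18  15=21
Turnaround (C−A): 10=23  11=34  12=40  13=33  14=18  15=21
Waiting times: 10=17, 11=25, 12=26, 13=27, 14=16, 15=18
Average waiting = (17+25+26+27+16+18) / 6 = 129/6 = 21.50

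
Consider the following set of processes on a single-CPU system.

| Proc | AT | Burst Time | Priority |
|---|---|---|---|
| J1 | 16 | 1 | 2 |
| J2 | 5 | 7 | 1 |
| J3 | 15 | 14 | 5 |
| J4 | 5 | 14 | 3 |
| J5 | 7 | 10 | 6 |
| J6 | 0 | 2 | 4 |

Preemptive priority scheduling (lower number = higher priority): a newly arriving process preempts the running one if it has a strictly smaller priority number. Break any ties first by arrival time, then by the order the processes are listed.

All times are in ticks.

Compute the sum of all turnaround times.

102

Gantt: | J6 0-2 | idle 2-5 | J2 5-12 | J4 12-16 | J1 16-17 | J4 17-27 | J3 27-41 | J5 41-51 |
Completion: J1=17  J2=12  J3=41  J4=27  J5=51  J6=2
Turnaround = completion − arrival: J1=1, J2=7, J3=26, J4=22, J5=44, J6=2
Total turnaround = 1 + 7 + 26 + 22 + 44 + 2 = 102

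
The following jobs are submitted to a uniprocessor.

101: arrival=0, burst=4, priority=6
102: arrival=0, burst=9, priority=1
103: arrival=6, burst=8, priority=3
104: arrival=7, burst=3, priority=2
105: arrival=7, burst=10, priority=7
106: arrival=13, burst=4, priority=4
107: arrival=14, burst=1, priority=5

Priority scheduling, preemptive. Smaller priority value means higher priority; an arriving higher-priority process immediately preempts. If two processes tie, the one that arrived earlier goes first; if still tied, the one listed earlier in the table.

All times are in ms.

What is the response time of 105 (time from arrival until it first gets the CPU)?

22

Schedule: | 102 0-9 | 104 9-12 | 103 12-20 | 106 20-24 | 107 24-25 | 101 25-29 | 105 29-39 |
Completion: 101=29  102=9  103=20  104=12  105=39  106=24  107=25
Turnaround (C−A): 101=29  102=9  103=14  104=5  105=32  106=11  107=11
Response(105) = first start − arrival = 29 − 7 = 22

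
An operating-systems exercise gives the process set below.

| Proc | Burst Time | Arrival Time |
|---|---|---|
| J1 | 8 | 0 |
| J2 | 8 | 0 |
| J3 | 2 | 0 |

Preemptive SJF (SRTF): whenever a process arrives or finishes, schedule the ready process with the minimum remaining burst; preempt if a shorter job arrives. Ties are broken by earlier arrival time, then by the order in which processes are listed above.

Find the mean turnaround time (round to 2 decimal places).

Schedule: | J3 0-2 | J1 2-10 | J2 10-18 |
Completion: J1=10  J2=18  J3=2
Turnaround (C−A): J1=10  J2=18  J3=2
Turnaround times: J1=10, J2=18, J3=2
Average turnaround = (10+18+2) / 3 = 30/3 = 10.00

10.00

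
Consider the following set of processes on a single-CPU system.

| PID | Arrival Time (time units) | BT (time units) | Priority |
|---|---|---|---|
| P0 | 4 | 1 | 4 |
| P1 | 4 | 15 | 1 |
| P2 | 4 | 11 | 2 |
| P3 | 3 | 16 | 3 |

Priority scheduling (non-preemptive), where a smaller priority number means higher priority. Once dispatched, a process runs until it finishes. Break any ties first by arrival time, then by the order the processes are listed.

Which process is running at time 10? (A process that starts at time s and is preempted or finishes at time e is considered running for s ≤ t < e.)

P3

Gantt: | idle 0-3 | P3 3-19 | P1 19-34 | P2 34-45 | P0 45-46 |
Completion: P0=46  P1=34  P2=45  P3=19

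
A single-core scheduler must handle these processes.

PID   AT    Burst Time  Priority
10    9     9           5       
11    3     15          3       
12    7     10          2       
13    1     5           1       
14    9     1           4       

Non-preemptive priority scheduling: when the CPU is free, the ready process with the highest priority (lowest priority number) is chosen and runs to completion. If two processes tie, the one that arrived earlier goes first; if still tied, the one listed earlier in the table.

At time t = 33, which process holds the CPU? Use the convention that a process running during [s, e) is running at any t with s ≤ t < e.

Timeline: | idle 0-1 | 13 1-6 | 11 6-21 | 12 21-31 | 14 31-32 | 10 32-41 |
Completion: 10=41  11=21  12=31  13=6  14=32
Turnaround (C−A): 10=32  11=18  12=24  13=5  14=23

10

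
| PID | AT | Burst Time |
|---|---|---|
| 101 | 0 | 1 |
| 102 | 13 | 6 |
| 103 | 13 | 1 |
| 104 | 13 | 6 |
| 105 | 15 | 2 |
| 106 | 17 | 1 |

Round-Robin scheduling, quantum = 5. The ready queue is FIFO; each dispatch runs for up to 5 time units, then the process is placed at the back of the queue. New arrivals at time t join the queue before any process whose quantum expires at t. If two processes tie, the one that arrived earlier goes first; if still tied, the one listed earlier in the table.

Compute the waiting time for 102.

9

Gantt: | 101 0-1 | idle 1-13 | 102 13-18 | 103 18-19 | 104 19-24 | 105 24-26 | 106 26-27 | 102 27-28 | 104 28-29 |
Completion: 101=1  102=28  103=19  104=29  105=26  106=27
Turnaround (C−A): 101=1  102=15  103=6  104=16  105=11  106=10
Waiting(102) = turnaround − burst = 15 − 6 = 9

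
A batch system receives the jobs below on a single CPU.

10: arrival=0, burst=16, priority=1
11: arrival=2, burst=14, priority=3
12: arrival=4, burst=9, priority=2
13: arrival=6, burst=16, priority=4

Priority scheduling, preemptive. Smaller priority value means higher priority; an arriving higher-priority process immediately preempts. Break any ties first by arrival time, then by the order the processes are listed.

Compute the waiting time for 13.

Timeline: | 10 0-16 | 12 16-25 | 11 25-39 | 13 39-55 |
Completion: 10=16  11=39  12=25  13=55
Waiting(13) = turnaround − burst = 49 − 16 = 33

33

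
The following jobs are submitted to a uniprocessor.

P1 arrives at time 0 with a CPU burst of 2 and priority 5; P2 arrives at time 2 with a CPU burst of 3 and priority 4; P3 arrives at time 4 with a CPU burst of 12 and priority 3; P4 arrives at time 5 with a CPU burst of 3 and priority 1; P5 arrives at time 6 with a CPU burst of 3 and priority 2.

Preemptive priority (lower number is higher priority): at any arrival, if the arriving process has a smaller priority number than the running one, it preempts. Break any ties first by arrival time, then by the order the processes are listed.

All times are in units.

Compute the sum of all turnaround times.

49

Timeline: | P1 0-2 | P2 2-4 | P3 4-5 | P4 5-8 | P5 8-11 | P3 11-22 | P2 22-23 |
Completion: P1=2  P2=23  P3=22  P4=8  P5=11
Turnaround = completion − arrival: P1=2, P2=21, P3=18, P4=3, P5=5
Total turnaround = 2 + 21 + 18 + 3 + 5 = 49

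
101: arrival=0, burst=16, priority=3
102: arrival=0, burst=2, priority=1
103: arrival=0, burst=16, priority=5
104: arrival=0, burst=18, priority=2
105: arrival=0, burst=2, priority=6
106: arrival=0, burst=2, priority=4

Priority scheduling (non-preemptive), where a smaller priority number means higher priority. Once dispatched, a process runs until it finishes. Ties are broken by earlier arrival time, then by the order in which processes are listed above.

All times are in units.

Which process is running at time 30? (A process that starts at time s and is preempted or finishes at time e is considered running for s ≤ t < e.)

101

Schedule: | 102 0-2 | 104 2-20 | 101 20-36 | 106 36-38 | 103 38-54 | 105 54-56 |
Completion: 101=36  102=2  103=54  104=20  105=56  106=38
Turnaround (C−A): 101=36  102=2  103=54  104=20  105=56  106=38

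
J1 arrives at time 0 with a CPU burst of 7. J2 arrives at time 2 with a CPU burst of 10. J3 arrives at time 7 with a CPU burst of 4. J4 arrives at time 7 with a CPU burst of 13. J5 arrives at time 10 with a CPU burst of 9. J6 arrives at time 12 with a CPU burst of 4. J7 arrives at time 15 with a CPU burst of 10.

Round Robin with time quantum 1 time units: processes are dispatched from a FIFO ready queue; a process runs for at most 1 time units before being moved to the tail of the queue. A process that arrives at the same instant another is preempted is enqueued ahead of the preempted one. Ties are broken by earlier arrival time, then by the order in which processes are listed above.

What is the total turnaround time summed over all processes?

230

Schedule: | J1 0-2 | J2 2-3 | J1 3-4 | J2 4-5 | J1 5-6 | J2 6-7 | J1 7-8 | J3 8-9 | J4 9-10 | J2 10-11 | J1 11-12 | J3 12-13 | J5 13-14 | J4 14-15 | J2 15-16 | J6 16-17 | J1 17-18 | J3 18-19 | J5 19-20 | J7 20-21 | J4 21-22 | J2 22-23 | J6 23-24 | J3 24-25 | J5 25-26 | J7 26-27 | J4 27-28 | J2 28-29 | J6 29-30 | J5 30-31 | J7 31-32 | J4 32-33 | J2 33-34 | J6 34-35 | J5 35-36 | J7 36-37 | J4 37-38 | J2 38-39 | J5 39-40 | J7 40-41 | J4 41-42 | J2 42-43 | J5 43-44 | J7 44-45 | J4 45-46 | J5 46-47 | J7 47-48 | J4 48-49 | J5 49-50 | J7 50-51 | J4 51-52 | J7 52-53 | J4 53-54 | J7 54-55 | J4 55-57 |
Completion: J1=18  J2=43  J3=25  J4=57  J5=50  J6=35  J7=55
Turnaround = completion − arrival: J1=18, J2=41, J3=18, J4=50, J5=40, J6=23, J7=40
Total turnaround = 18 + 41 + 18 + 50 + 40 + 23 + 40 = 230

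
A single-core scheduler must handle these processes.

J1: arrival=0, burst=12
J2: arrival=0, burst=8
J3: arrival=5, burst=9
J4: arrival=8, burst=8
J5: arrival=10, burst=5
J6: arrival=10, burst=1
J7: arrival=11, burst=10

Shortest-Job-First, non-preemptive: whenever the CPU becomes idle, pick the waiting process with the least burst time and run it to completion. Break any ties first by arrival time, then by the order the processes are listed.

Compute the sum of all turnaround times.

Schedule: | J2 0-8 | J4 8-16 | J6 16-17 | J5 17-22 | J3 22-31 | J7 31-41 | J1 41-53 |
Completion: J1=53  J2=8  J3=31  J4=16  J5=22  J6=17  J7=41
Turnaround = completion − arrival: J1=53, J2=8, J3=26, J4=8, J5=12, J6=7, J7=30
Total turnaround = 53 + 8 + 26 + 8 + 12 + 7 + 30 = 144

144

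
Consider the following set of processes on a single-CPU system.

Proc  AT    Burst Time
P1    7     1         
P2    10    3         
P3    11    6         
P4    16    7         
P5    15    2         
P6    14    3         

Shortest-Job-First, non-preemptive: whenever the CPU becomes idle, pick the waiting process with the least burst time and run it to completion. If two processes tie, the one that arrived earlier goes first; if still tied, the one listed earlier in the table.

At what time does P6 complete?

24

Timeline: | idle 0-7 | P1 7-8 | idle 8-10 | P2 10-13 | P3 13-19 | P5 19-21 | P6 21-24 | P4 24-31 |
Completion: P1=8  P2=13  P3=19  P4=31  P5=21  P6=24
Turnaround (C−A): P1=1  P2=3  P3=8  P4=15  P5=6  P6=10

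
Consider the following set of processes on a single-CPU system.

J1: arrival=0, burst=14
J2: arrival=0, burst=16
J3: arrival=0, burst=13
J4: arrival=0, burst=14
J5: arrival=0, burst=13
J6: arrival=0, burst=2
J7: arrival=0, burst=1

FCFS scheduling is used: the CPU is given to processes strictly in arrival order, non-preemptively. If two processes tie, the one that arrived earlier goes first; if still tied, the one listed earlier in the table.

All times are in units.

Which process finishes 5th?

Gantt: | J1 0-14 | J2 14-30 | J3 30-43 | J4 43-57 | J5 57-70 | J6 70-72 | J7 72-73 |
Completion: J1=14  J2=30  J3=43  J4=57  J5=70  J6=72  J7=73
Finish order: J1 → J2 → J3 → J4 → J5 → J6 → J7

J5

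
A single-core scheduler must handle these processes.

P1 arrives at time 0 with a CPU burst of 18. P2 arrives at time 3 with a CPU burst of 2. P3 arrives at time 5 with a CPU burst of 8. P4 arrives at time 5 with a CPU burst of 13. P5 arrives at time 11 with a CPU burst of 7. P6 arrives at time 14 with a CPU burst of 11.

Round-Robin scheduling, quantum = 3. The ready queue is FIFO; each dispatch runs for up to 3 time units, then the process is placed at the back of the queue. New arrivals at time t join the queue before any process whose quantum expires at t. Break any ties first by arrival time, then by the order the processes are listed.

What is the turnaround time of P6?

44

Gantt: | P1 0-3 | P2 3-5 | P1 5-8 | P3 8-11 | P4 11-14 | P1 14-17 | P5 17-20 | P3 20-23 | P6 23-26 | P4 26-29 | P1 29-32 | P5 32-35 | P3 35-37 | P6 37-40 | P4 40-43 | P1 43-46 | P5 46-47 | P6 47-50 | P4 50-53 | P1 53-56 | P6 56-58 | P4 58-59 |
Completion: P1=56  P2=5  P3=37  P4=59  P5=47  P6=58
Turnaround(P6) = completion − arrival = 58 − 14 = 44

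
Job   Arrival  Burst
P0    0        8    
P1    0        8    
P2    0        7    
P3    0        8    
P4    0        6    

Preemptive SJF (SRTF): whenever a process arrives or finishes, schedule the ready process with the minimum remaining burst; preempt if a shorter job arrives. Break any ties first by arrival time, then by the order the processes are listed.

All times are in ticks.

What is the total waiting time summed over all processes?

Timeline: | P4 0-6 | P2 6-13 | P0 13-21 | P1 21-29 | P3 29-37 |
Completion: P0=21  P1=29  P2=13  P3=37  P4=6
Waiting = turnaround − burst: P0=13, P1=21, P2=6, P3=29, P4=0
Total waiting = 13 + 21 + 6 + 29 + 0 = 69

69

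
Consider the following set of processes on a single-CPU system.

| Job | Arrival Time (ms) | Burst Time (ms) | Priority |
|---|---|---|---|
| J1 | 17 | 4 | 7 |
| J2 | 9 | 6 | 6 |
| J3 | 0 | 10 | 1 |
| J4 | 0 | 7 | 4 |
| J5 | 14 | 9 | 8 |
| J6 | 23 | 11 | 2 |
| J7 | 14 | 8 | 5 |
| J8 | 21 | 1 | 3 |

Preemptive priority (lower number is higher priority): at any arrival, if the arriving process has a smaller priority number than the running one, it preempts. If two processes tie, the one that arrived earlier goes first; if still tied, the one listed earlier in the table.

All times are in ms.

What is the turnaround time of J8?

Timeline: | J3 0-10 | J4 10-17 | J7 17-21 | J8 21-22 | J7 22-23 | J6 23-34 | J7 34-37 | J2 37-43 | J1 43-47 | J5 47-56 |
Completion: J1=47  J2=43  J3=10  J4=17  J5=56  J6=34  J7=37  J8=22
Turnaround (C−A): J1=30  J2=34  J3=10  J4=17  J5=42  J6=11  J7=23  J8=1
Turnaround(J8) = completion − arrival = 22 − 21 = 1

1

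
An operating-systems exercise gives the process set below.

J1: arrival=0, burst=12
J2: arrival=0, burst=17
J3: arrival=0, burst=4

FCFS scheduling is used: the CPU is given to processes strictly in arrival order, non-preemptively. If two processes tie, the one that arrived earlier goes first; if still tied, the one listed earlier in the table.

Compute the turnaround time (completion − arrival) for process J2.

Timeline: | J1 0-12 | J2 12-29 | J3 29-33 |
Completion: J1=12  J2=29  J3=33
Turnaround(J2) = completion − arrival = 29 − 0 = 29

29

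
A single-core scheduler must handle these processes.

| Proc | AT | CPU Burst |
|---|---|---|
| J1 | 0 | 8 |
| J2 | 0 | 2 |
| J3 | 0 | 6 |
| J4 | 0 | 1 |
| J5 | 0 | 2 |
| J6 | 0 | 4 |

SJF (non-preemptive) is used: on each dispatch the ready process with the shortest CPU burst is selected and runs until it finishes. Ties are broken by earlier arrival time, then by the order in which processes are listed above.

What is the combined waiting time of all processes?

Gantt: | J4 0-1 | J2 1-3 | J5 3-5 | J6 5-9 | J3 9-15 | J1 15-23 |
Completion: J1=23  J2=3  J3=15  J4=1  J5=5  J6=9
Turnaround (C−A): J1=23  J2=3  J3=15  J4=1  J5=5  J6=9
Waiting = turnaround − burst: J1=15, J2=1, J3=9, J4=0, J5=3, J6=5
Total waiting = 15 + 1 + 9 + 0 + 3 + 5 = 33

33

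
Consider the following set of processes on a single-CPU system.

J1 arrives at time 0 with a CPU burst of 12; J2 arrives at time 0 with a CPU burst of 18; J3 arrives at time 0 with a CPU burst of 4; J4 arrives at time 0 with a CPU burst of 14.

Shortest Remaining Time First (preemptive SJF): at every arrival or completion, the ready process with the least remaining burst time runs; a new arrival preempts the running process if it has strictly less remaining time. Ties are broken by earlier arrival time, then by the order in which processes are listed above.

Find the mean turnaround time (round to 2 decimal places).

24.50

Schedule: | J3 0-4 | J1 4-16 | J4 16-30 | J2 30-48 |
Completion: J1=16  J2=48  J3=4  J4=30
Turnaround (C−A): J1=16  J2=48  J3=4  J4=30
Turnaround times: J1=16, J2=48, J3=4, J4=30
Average turnaround = (16+48+4+30) / 4 = 98/4 = 24.50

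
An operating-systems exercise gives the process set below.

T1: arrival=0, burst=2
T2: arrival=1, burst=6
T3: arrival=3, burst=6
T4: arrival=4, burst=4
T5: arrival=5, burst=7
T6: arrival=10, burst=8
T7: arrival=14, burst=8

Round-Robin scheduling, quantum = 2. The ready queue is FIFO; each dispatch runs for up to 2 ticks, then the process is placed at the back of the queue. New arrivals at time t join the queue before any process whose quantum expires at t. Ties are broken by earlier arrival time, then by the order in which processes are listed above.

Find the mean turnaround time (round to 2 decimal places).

Timeline: | T1 0-2 | T2 2-4 | T3 4-6 | T4 6-8 | T2 8-10 | T5 10-12 | T3 12-14 | T4 14-16 | T6 16-18 | T2 18-20 | T5 20-22 | T7 22-24 | T3 24-26 | T6 26-28 | T5 28-30 | T7 30-32 | T6 32-34 | T5 34-35 | T7 35-37 | T6 37-39 | T7 39-41 |
Completion: T1=2  T2=20  T3=26  T4=16  T5=35  T6=39  T7=41
Turnaround (C−A): T1=2  T2=19  T3=23  T4=12  T5=30  T6=29  T7=27
Turnaround times: T1=2, T2=19, T3=23, T4=12, T5=30, T6=29, T7=27
Average turnaround = (2+19+23+12+30+29+27) / 7 = 142/7 = 20.29

20.29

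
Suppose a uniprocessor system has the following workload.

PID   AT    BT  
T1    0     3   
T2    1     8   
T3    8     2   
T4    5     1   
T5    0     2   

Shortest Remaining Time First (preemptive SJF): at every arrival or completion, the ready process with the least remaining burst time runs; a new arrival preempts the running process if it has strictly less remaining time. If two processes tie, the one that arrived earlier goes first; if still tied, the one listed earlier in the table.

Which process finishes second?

Schedule: | T5 0-2 | T1 2-5 | T4 5-6 | T2 6-8 | T3 8-10 | T2 10-16 |
Completion: T1=5  T2=16  T3=10  T4=6  T5=2
Turnaround (C−A): T1=5  T2=15  T3=2  T4=1  T5=2
Finish order: T5 → T1 → T4 → T3 → T2

T1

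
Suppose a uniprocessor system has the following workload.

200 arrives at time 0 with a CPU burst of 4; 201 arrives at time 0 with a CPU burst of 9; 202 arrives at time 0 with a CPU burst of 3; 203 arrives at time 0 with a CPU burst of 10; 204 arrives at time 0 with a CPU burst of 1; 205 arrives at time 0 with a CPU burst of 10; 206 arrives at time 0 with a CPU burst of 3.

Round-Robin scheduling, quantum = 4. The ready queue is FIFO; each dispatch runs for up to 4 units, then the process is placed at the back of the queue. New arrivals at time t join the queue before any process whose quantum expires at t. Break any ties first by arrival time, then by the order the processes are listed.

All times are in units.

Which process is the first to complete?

Timeline: | 200 0-4 | 201 4-8 | 202 8-11 | 203 11-15 | 204 15-16 | 205 16-20 | 206 20-23 | 201 23-27 | 203 27-31 | 205 31-35 | 201 35-36 | 203 36-38 | 205 38-40 |
Completion: 200=4  201=36  202=11  203=38  204=16  205=40  206=23
Turnaround (C−A): 200=4  201=36  202=11  203=38  204=16  205=40  206=23
Finish order: 200 → 202 → 204 → 206 → 201 → 203 → 205

200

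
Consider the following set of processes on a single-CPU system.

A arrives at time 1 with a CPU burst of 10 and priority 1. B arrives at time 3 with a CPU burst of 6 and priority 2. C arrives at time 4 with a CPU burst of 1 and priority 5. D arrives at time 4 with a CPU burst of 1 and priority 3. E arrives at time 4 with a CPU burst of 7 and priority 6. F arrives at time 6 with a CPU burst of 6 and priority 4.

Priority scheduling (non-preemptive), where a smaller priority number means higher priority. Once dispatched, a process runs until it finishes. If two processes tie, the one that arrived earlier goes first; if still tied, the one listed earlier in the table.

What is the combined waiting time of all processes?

Gantt: | idle 0-1 | A 1-11 | B 11-17 | D 17-18 | F 18-24 | C 24-25 | E 25-32 |
Completion: A=11  B=17  C=25  D=18  E=32  F=24
Turnaround (C−A): A=10  B=14  C=21  D=14  E=28  F=18
Waiting = turnaround − burst: A=0, B=8, C=20, D=13, E=21, F=12
Total waiting = 0 + 8 + 20 + 13 + 21 + 12 = 74

74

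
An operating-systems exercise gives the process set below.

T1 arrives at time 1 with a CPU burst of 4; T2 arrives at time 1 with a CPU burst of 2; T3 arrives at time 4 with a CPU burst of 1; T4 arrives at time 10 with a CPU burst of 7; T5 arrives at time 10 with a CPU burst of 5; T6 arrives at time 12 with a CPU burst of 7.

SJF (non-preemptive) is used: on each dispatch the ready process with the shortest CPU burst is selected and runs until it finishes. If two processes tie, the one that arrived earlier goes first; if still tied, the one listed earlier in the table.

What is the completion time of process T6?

Gantt: | idle 0-1 | T2 1-3 | T1 3-7 | T3 7-8 | idle 8-10 | T5 10-15 | T4 15-22 | T6 22-29 |
Completion: T1=7  T2=3  T3=8  T4=22  T5=15  T6=29

29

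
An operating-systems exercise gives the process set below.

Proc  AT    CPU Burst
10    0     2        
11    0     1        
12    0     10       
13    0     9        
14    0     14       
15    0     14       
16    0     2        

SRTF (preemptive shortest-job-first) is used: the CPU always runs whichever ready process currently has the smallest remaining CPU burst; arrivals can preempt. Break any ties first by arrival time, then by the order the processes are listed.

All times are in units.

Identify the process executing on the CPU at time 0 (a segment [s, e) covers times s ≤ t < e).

11

Gantt: | 11 0-1 | 10 1-3 | 16 3-5 | 13 5-14 | 12 14-24 | 14 24-38 | 15 38-52 |
Completion: 10=3  11=1  12=24  13=14  14=38  15=52  16=5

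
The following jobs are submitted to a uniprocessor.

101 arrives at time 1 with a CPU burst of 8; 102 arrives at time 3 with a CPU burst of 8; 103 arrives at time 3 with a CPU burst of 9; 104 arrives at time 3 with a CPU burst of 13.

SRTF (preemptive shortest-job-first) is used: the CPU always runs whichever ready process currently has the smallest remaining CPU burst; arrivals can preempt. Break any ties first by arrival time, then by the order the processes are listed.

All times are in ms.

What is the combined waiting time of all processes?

43

Timeline: | idle 0-1 | 101 1-9 | 102 9-17 | 103 17-26 | 104 26-39 |
Completion: 101=9  102=17  103=26  104=39
Turnaround (C−A): 101=8  102=14  103=23  104=36
Waiting = turnaround − burst: 101=0, 102=6, 103=14, 104=23
Total waiting = 0 + 6 + 14 + 23 = 43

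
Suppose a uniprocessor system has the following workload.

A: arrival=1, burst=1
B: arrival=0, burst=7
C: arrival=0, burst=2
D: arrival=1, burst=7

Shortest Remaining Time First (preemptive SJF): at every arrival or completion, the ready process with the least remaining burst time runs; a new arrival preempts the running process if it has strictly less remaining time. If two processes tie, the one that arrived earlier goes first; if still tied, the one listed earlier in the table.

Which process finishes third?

Timeline: | C 0-2 | A 2-3 | B 3-10 | D 10-17 |
Completion: A=3  B=10  C=2  D=17
Finish order: C → A → B → D

B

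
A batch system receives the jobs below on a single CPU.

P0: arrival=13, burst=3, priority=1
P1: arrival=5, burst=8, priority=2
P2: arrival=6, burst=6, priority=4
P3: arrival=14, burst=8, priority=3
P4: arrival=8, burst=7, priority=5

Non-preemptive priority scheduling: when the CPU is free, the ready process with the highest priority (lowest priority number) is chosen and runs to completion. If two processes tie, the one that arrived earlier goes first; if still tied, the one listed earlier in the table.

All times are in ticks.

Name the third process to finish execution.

P3

Gantt: | idle 0-5 | P1 5-13 | P0 13-16 | P3 16-24 | P2 24-30 | P4 30-37 |
Completion: P0=16  P1=13  P2=30  P3=24  P4=37
Finish order: P1 → P0 → P3 → P2 → P4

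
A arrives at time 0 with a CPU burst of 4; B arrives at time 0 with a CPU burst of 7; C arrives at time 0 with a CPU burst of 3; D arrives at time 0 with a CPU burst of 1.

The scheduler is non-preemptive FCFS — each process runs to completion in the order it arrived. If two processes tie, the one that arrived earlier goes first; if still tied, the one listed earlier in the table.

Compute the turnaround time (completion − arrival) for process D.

15

Schedule: | A 0-4 | B 4-11 | C 11-14 | D 14-15 |
Completion: A=4  B=11  C=14  D=15
Turnaround (C−A): A=4  B=11  C=14  D=15
Turnaround(D) = completion − arrival = 15 − 0 = 15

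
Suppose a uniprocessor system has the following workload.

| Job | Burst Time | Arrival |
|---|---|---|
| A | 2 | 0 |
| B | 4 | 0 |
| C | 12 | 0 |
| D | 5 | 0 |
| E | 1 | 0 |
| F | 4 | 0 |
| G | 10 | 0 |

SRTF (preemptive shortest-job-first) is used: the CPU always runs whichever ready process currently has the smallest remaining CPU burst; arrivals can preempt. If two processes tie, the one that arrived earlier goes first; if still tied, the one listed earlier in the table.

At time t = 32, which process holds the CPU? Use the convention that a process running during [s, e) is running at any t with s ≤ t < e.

C

Gantt: | E 0-1 | A 1-3 | B 3-7 | F 7-11 | D 11-16 | G 16-26 | C 26-38 |
Completion: A=3  B=7  C=38  D=16  E=1  F=11  G=26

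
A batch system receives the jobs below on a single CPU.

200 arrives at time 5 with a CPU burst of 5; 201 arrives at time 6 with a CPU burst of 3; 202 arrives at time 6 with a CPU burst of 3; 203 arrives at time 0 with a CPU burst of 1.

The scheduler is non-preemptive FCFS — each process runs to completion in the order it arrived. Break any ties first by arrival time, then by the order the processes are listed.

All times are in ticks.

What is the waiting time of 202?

7

Schedule: | 203 0-1 | idle 1-5 | 200 5-10 | 201 10-13 | 202 13-16 |
Completion: 200=10  201=13  202=16  203=1
Turnaround (C−A): 200=5  201=7  202=10  203=1
Waiting(202) = turnaround − burst = 10 − 3 = 7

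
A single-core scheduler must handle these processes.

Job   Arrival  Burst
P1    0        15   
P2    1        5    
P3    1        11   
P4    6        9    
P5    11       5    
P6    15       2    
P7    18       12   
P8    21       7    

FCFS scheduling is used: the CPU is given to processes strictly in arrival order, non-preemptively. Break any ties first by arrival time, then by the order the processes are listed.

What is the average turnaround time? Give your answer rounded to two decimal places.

31.25

Gantt: | P1 0-15 | P2 15-20 | P3 20-31 | P4 31-40 | P5 40-45 | P6 45-47 | P7 47-59 | P8 59-66 |
Completion: P1=15  P2=20  P3=31  P4=40  P5=45  P6=47  P7=59  P8=66
Turnaround times: P1=15, P2=19, P3=30, P4=34, P5=34, P6=32, P7=41, P8=45
Average turnaround = (15+19+30+34+34+32+41+45) / 8 = 250/8 = 31.25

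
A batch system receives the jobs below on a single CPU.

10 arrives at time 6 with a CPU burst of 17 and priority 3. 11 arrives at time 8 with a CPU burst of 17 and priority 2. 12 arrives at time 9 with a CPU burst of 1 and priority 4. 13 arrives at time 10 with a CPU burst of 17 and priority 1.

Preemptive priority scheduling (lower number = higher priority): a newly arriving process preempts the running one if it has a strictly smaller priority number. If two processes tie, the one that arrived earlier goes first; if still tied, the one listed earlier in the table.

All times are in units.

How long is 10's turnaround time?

Gantt: | idle 0-6 | 10 6-8 | 11 8-10 | 13 10-27 | 11 27-42 | 10 42-57 | 12 57-58 |
Completion: 10=57  11=42  12=58  13=27
Turnaround (C−A): 10=51  11=34  12=49  13=17
Turnaround(10) = completion − arrival = 57 − 6 = 51

51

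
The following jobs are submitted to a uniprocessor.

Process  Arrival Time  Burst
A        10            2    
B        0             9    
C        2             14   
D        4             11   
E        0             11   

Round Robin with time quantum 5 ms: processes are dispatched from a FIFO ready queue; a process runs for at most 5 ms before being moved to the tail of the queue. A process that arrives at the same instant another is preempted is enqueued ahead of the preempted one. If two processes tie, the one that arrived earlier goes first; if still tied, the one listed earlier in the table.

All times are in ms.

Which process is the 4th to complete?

Schedule: | B 0-5 | E 5-10 | C 10-15 | D 15-20 | B 20-24 | A 24-26 | E 26-31 | C 31-36 | D 36-41 | E 41-42 | C 42-46 | D 46-47 |
Completion: A=26  B=24  C=46  D=47  E=42
Turnaround (C−A): A=16  B=24  C=44  D=43  E=42
Finish order: B → A → E → C → D

C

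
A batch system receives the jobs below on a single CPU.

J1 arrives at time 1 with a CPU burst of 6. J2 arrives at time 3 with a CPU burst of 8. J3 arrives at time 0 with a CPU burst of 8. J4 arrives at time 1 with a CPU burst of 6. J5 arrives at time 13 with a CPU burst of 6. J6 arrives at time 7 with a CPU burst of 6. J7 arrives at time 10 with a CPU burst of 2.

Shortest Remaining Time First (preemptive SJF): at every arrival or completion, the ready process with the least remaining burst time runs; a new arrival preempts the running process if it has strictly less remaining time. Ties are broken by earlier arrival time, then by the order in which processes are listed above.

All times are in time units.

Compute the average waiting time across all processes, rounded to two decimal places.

11.57

Timeline: | J3 0-1 | J1 1-7 | J4 7-10 | J7 10-12 | J4 12-15 | J6 15-21 | J5 21-27 | J3 27-34 | J2 34-42 |
Completion: J1=7  J2=42  J3=34  J4=15  J5=27  J6=21  J7=12
Waiting times: J1=0, J2=31, J3=26, J4=8, J5=8, J6=8, J7=0
Average waiting = (0+31+26+8+8+8+0) / 7 = 81/7 = 11.57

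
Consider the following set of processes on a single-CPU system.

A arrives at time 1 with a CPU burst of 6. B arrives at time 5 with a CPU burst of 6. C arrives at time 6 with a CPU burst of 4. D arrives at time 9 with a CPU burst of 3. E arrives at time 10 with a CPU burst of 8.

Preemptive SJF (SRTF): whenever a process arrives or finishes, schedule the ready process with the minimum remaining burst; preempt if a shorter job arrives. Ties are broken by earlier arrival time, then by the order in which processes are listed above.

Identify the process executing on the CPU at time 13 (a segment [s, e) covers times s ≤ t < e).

Gantt: | idle 0-1 | A 1-7 | C 7-11 | D 11-14 | B 14-20 | E 20-28 |
Completion: A=7  B=20  C=11  D=14  E=28

D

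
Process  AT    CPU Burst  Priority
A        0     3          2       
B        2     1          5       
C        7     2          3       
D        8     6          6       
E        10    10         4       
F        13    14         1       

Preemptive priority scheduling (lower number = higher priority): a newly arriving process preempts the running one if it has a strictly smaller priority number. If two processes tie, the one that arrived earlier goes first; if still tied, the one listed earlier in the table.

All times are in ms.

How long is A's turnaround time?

3

Gantt: | A 0-3 | B 3-4 | idle 4-7 | C 7-9 | D 9-10 | E 10-13 | F 13-27 | E 27-34 | D 34-39 |
Completion: A=3  B=4  C=9  D=39  E=34  F=27
Turnaround(A) = completion − arrival = 3 − 0 = 3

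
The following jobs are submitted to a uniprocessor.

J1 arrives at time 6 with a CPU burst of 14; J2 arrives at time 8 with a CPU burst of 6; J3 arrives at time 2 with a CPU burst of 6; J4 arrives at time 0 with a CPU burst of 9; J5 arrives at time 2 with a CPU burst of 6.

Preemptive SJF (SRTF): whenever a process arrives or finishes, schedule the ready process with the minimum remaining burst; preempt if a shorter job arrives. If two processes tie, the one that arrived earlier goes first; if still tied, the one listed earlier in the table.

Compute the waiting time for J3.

Gantt: | J4 0-2 | J3 2-8 | J5 8-14 | J2 14-20 | J4 20-27 | J1 27-41 |
Completion: J1=41  J2=20  J3=8  J4=27  J5=14
Waiting(J3) = turnaround − burst = 6 − 6 = 0

0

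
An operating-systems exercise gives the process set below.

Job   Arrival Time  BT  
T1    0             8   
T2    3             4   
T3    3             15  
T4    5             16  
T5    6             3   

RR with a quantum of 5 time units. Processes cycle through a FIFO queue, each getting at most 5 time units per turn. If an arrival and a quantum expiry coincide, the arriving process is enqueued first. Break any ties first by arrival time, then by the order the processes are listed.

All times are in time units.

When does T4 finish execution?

46

Timeline: | T1 0-5 | T2 5-9 | T3 9-14 | T4 14-19 | T1 19-22 | T5 22-25 | T3 25-30 | T4 30-35 | T3 35-40 | T4 40-46 |
Completion: T1=22  T2=9  T3=40  T4=46  T5=25
Turnaround (C−A): T1=22  T2=6  T3=37  T4=41  T5=19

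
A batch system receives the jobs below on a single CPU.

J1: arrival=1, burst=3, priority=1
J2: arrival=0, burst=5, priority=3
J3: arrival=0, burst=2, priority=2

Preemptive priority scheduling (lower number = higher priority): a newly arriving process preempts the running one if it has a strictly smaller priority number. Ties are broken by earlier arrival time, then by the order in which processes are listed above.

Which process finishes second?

J3

Gantt: | J3 0-1 | J1 1-4 | J3 4-5 | J2 5-10 |
Completion: J1=4  J2=10  J3=5
Turnaround (C−A): J1=3  J2=10  J3=5
Finish order: J1 → J3 → J2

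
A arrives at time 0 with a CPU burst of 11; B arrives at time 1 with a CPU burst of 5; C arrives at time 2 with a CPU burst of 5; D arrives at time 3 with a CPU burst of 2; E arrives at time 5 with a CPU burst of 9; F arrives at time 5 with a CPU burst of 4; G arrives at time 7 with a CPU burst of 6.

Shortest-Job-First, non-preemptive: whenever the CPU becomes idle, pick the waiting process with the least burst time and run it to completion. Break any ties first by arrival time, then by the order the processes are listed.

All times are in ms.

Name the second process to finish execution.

Timeline: | A 0-11 | D 11-13 | F 13-17 | B 17-22 | C 22-27 | G 27-33 | E 33-42 |
Completion: A=11  B=22  C=27  D=13  E=42  F=17  G=33
Turnaround (C−A): A=11  B=21  C=25  D=10  E=37  F=12  G=26
Finish order: A → D → F → B → C → G → E

D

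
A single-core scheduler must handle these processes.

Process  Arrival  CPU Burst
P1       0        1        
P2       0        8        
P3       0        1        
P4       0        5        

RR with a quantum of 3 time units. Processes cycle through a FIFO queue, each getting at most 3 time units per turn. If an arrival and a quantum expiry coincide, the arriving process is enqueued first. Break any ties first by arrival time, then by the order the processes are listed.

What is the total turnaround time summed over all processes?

34

Gantt: | P1 0-1 | P2 1-4 | P3 4-5 | P4 5-8 | P2 8-11 | P4 11-13 | P2 13-15 |
Completion: P1=1  P2=15  P3=5  P4=13
Turnaround = completion − arrival: P1=1, P2=15, P3=5, P4=13
Total turnaround = 1 + 15 + 5 + 13 = 34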